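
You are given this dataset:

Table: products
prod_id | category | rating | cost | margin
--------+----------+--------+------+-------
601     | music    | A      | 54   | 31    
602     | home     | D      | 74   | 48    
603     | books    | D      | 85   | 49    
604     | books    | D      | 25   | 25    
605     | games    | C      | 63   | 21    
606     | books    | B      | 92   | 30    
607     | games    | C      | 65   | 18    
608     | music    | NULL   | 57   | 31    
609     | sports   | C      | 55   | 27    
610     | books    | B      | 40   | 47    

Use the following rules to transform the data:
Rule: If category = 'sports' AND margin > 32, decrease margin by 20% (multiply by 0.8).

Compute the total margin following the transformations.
327

Step 1: Find records where category = 'sports' AND margin > 32
Step 2: 0 records match, summing to 0
Step 3: After multiplier: 0 × 0.8 = 0.0
Step 4: Unaffected records sum: 327
Step 5: Final sum = 0.0 + 327 = 327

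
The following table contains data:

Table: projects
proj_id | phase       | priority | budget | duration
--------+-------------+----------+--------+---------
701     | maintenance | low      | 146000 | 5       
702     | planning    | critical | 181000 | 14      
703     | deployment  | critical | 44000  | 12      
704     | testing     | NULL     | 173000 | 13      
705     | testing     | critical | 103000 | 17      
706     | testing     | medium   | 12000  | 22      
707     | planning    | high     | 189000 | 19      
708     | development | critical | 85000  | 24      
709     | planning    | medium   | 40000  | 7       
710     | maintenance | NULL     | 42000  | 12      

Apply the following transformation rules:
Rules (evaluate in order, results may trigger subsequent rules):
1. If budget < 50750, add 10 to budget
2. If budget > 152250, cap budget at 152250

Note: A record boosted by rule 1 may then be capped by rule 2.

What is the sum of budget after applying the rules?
928790

Step 1: Apply rule 1 to records with budget < 50750
  - 4 records get bonus of 10
  - Of these, 0 records then exceed 152250 and get capped
Step 2: Apply rule 2 to records with budget > 152250
  - 3 records (original) are capped
Step 3: Calculate final sum = 928790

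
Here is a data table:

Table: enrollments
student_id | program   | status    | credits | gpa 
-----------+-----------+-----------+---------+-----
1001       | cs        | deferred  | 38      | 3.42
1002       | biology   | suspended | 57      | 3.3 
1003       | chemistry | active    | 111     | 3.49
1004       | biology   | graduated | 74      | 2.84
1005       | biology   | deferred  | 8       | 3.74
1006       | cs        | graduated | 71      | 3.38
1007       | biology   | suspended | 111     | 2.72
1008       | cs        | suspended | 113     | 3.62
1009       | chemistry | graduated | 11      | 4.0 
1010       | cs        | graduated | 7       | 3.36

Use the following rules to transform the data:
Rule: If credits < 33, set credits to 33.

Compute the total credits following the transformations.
674

Step 1: 3 records have credits < 33
Step 2: These records originally summed to 26
Step 3: After setting to minimum: 3 × 33 = 99
Step 4: Unaffected records sum: 575
Step 5: Final sum = 99 + 575 = 674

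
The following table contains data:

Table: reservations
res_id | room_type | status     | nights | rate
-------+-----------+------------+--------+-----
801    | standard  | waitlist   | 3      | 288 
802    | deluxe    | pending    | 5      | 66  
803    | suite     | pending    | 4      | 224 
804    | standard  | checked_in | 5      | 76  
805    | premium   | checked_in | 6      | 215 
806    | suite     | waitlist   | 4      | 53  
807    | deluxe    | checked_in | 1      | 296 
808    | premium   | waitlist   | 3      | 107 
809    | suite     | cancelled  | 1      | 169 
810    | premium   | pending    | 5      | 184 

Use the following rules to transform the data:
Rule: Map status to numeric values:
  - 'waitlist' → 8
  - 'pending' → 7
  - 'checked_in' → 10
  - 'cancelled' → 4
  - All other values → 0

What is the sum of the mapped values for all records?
79

Step 1: Apply mapping to each record
Step 2: Count by status:
  'waitlist': 3 records × 8 = 24
  'pending': 3 records × 7 = 21
  'checked_in': 3 records × 10 = 30
  'cancelled': 1 records × 4 = 4
Step 3: Sum all mapped values = 79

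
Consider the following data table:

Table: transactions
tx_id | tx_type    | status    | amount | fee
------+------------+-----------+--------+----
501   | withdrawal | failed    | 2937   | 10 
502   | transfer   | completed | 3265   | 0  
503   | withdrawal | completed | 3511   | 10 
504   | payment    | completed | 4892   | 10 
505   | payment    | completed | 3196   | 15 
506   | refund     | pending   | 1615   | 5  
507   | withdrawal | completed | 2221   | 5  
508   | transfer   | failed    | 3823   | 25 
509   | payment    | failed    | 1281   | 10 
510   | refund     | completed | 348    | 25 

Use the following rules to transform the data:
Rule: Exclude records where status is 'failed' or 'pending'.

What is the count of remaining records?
6

Step 1: Count records to exclude
  - 3 (failed) + 1 (pending) = 4 records
Step 2: Total records: 10
Step 3: Remaining = 10 - 4 = 6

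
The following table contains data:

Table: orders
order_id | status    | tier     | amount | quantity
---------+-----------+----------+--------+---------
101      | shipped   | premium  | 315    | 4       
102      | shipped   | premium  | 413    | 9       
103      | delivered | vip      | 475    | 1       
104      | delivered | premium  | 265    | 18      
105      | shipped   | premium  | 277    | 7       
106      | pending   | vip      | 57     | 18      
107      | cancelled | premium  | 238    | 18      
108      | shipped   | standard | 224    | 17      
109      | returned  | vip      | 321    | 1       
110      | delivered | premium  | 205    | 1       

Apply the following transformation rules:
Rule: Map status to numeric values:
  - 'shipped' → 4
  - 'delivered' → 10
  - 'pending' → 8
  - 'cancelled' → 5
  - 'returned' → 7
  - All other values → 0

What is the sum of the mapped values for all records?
66

Step 1: Apply mapping to each record
Step 2: Count by status:
  'shipped': 4 records × 4 = 16
  'delivered': 3 records × 10 = 30
  'pending': 1 records × 8 = 8
  'cancelled': 1 records × 5 = 5
  'returned': 1 records × 7 = 7
Step 3: Sum all mapped values = 66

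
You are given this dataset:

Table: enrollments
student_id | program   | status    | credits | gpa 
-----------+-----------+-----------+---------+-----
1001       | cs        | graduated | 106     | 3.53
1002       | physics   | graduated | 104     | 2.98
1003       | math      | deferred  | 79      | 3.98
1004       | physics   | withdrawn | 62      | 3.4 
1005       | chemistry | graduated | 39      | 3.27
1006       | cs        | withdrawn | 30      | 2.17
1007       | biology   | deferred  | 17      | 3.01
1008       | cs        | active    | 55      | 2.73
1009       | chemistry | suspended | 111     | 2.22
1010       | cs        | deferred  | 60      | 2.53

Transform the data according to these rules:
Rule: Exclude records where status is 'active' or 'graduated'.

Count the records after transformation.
6

Step 1: Count records to exclude
  - 1 (active) + 3 (graduated) = 4 records
Step 2: Total records: 10
Step 3: Remaining = 10 - 4 = 6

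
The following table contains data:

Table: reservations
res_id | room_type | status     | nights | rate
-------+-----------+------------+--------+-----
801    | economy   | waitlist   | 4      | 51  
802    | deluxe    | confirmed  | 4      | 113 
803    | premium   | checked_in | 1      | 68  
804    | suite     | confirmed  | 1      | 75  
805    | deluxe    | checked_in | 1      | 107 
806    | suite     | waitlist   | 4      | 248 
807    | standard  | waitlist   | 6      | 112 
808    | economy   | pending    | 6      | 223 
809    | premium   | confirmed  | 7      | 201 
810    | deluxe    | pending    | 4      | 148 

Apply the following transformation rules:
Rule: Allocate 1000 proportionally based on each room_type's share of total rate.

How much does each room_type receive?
deluxe: 273.4, economy: 203.57, premium: 199.85, standard: 83.21, suite: 239.97

Step 1: Calculate total rate = 1346
Step 2: Calculate each room_type's proportion:
  deluxe: 368/1346 = 27.34% → 273.4
  economy: 274/1346 = 20.36% → 203.57
  premium: 269/1346 = 19.99% → 199.85
  standard: 112/1346 = 8.32% → 83.21
  suite: 323/1346 = 24.00% → 239.97
Step 3: Verify: sum of allocations ≈ 1000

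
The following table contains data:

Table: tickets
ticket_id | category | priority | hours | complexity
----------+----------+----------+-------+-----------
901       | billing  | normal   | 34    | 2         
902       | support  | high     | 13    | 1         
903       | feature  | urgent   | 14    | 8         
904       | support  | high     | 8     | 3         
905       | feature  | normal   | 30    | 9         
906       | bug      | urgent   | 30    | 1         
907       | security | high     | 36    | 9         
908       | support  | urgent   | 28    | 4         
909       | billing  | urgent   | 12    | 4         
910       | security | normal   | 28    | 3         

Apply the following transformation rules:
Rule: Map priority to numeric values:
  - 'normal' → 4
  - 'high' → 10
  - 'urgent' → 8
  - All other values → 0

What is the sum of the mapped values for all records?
74

Step 1: Apply mapping to each record
Step 2: Count by status:
  'normal': 3 records × 4 = 12
  'high': 3 records × 10 = 30
  'urgent': 4 records × 8 = 32
Step 3: Sum all mapped values = 74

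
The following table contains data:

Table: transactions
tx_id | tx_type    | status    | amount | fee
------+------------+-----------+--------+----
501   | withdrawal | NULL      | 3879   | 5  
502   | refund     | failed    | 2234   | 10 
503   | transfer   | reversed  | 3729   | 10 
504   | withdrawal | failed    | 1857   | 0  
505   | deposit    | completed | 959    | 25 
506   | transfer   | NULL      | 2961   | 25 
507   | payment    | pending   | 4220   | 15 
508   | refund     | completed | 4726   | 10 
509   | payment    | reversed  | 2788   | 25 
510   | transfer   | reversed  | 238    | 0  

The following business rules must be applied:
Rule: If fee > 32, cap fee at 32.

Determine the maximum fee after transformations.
25

Step 1: Original maximum fee = 25
Step 2: Check cap of 32 against maximum
Step 3: No records exceed the cap (max 25 <= cap 32), so no capping applies
Step 4: Maximum after transformation = 25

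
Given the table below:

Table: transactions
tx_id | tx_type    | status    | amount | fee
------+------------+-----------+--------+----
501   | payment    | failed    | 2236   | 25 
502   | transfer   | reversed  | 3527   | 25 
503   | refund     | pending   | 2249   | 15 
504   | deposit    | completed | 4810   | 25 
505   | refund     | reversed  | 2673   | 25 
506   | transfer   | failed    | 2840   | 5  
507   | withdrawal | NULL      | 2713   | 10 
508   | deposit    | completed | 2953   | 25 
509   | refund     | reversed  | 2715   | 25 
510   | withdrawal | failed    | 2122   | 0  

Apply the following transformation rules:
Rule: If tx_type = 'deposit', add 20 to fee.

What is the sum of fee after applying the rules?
220

Step 1: Count records where tx_type = 'deposit': 2
Step 2: Total bonus added: 2 × 20 = 40
Step 3: Original sum of fee: 180
Step 4: Final sum = 180 + 40 = 220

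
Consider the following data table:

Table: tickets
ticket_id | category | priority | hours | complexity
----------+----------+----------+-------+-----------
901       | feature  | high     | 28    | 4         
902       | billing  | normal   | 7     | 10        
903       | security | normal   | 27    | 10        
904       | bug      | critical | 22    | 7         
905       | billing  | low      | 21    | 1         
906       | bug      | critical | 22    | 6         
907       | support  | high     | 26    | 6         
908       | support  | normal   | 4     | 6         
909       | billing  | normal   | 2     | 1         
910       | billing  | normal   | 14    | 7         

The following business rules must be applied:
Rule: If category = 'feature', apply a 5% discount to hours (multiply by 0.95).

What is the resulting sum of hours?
171.6

Step 1: Records with category = 'feature' have total hours = 28
Step 2: Apply multiplier: 28 × 0.95 = 26.6
Step 3: Other records total: 145
Step 4: Final sum = 26.6 + 145 = 171.6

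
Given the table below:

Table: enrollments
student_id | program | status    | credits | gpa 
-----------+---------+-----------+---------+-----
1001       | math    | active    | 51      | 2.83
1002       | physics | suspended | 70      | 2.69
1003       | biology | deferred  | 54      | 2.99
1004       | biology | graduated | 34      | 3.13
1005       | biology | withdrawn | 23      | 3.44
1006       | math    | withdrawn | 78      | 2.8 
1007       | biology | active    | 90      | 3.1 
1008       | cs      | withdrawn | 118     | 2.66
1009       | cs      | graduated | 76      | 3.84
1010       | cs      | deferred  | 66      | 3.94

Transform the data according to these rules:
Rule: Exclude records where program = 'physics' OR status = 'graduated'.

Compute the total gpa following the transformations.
21.76

Step 1: Find records where program = 'physics' OR status = 'graduated'
Step 2: 3 records match, summing to 9.66
Step 3: Original sum: 31.42
Step 4: Remaining sum = 31.42 - 9.66 = 21.76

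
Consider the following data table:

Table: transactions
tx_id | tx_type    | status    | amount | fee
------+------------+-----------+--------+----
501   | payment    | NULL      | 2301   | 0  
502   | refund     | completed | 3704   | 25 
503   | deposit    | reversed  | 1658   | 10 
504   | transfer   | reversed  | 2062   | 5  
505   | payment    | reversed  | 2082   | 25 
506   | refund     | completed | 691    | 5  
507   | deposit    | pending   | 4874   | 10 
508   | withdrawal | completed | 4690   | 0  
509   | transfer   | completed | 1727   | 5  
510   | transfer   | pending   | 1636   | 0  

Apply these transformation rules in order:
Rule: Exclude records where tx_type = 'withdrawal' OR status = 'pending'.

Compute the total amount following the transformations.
14225

Step 1: Find records where tx_type = 'withdrawal' OR status = 'pending'
Step 2: 3 records match, summing to 11200
Step 3: Original sum: 25425
Step 4: Remaining sum = 25425 - 11200 = 14225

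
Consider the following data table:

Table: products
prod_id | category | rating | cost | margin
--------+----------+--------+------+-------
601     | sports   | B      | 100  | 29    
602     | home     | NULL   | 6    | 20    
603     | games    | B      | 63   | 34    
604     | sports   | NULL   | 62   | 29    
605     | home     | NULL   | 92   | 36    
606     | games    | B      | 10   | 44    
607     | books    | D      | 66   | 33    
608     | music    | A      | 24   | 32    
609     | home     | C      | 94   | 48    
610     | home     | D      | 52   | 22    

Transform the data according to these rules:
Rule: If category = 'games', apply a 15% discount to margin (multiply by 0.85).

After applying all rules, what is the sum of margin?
315.3

Step 1: Records with category = 'games' have total margin = 78
Step 2: Apply multiplier: 78 × 0.85 = 66.3
Step 3: Other records total: 249
Step 4: Final sum = 66.3 + 249 = 315.3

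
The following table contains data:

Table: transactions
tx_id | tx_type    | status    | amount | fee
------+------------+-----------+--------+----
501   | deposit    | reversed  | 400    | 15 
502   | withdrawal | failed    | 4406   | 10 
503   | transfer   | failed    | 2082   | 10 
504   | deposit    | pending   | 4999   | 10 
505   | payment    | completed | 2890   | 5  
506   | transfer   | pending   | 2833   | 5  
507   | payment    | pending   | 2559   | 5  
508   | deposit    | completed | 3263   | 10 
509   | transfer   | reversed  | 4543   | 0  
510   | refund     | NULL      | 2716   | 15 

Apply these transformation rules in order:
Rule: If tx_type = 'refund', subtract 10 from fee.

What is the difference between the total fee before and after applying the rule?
10

Step 1: Original sum of fee = 85
Step 2: 1 records have tx_type = 'refund'
Step 3: Each affected record changes by -10
Step 4: Total change = 1 × -10 = -10
Step 5: New sum = 85 + -10 = 75
Step 6: Difference = |75 - 85| = 10
        (Sum decreased by 10)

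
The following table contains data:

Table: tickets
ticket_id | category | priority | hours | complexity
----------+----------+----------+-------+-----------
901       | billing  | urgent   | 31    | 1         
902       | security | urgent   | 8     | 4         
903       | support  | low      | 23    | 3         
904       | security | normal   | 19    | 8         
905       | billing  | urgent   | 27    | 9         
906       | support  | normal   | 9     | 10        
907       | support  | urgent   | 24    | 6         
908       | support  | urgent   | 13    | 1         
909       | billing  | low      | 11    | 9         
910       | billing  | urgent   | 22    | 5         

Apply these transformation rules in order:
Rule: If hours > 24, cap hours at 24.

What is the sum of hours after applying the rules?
177

Step 1: 2 records have hours > 24
Step 2: These records originally summed to 58
Step 3: After capping: 2 × 24 = 48
Step 4: Unaffected records sum: 129
Step 5: Final sum = 48 + 129 = 177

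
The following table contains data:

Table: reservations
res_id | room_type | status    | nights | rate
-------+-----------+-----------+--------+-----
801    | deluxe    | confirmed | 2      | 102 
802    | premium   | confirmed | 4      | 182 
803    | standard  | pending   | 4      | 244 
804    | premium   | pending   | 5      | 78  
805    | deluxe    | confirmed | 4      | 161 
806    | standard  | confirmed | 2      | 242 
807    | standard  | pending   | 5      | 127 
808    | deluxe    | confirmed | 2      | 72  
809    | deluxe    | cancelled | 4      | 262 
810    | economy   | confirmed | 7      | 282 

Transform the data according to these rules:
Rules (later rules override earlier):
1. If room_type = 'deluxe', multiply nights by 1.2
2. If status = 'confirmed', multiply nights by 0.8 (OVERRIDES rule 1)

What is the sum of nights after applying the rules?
35.6

Step 1: Rule 2 takes priority for records with status = 'confirmed'
  - 6 records: 21 × 0.8 = 16.8
Step 2: Rule 1 applies to remaining records with room_type = 'deluxe'
  - 1 records: 4 × 1.2 = 4.8
Step 3: Other records unchanged: 14
Step 4: Final sum = 16.8 + 4.8 + 14 = 35.6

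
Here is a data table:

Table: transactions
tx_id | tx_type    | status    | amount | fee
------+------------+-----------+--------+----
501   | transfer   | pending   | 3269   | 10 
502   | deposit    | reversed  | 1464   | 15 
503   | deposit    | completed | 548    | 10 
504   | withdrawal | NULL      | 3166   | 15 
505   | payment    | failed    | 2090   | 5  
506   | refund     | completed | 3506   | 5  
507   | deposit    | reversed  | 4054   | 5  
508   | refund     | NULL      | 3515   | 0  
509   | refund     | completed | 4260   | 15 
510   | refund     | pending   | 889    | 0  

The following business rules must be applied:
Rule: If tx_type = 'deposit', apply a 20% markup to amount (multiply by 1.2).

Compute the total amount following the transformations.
27974.2

Step 1: Records with tx_type = 'deposit' have total amount = 6066
Step 2: Apply multiplier: 6066 × 1.2 = 7279.2
Step 3: Other records total: 20695
Step 4: Final sum = 7279.2 + 20695 = 27974.2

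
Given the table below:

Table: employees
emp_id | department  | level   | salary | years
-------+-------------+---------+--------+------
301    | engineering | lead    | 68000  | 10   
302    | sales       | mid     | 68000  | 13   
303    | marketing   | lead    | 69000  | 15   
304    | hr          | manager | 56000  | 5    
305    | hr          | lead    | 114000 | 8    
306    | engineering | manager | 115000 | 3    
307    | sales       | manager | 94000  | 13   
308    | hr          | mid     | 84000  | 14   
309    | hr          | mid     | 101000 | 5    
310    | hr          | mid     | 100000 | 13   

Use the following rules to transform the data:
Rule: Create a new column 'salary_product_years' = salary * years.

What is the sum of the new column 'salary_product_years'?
8339000

Step 1: For each record, compute salary * years
Example calculations:
  68000 * 10 = 680000
  68000 * 13 = 884000
  69000 * 15 = 1035000
  ...
Step 2: Sum all derived values
Step 3: Total = 8339000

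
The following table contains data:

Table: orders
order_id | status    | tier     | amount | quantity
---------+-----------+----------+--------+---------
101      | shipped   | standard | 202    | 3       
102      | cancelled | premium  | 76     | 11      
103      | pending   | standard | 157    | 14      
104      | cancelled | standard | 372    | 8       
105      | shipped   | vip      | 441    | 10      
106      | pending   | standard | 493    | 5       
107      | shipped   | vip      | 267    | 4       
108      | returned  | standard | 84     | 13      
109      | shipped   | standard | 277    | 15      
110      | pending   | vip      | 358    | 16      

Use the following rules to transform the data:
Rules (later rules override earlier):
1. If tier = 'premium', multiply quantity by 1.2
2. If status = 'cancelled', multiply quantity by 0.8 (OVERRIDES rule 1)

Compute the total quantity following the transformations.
95.2

Step 1: Rule 2 takes priority for records with status = 'cancelled'
  - 2 records: 19 × 0.8 = 15.2
Step 2: Rule 1 applies to remaining records with tier = 'premium'
  - 0 records: 0 × 1.2 = 0.0
Step 3: Other records unchanged: 80
Step 4: Final sum = 15.2 + 0.0 + 80 = 95.2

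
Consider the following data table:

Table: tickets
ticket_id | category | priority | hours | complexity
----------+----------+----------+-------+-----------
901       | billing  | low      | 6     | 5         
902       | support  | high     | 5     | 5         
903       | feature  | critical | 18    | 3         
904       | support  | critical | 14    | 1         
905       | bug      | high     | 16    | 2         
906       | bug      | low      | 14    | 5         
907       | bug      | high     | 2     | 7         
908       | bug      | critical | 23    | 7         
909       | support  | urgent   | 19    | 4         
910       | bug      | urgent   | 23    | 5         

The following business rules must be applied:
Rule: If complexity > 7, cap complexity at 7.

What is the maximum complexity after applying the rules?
7

Step 1: Original maximum complexity = 7
Step 2: Check cap of 7 against maximum
Step 3: No records exceed the cap (max 7 <= cap 7), so no capping applies
Step 4: Maximum after transformation = 7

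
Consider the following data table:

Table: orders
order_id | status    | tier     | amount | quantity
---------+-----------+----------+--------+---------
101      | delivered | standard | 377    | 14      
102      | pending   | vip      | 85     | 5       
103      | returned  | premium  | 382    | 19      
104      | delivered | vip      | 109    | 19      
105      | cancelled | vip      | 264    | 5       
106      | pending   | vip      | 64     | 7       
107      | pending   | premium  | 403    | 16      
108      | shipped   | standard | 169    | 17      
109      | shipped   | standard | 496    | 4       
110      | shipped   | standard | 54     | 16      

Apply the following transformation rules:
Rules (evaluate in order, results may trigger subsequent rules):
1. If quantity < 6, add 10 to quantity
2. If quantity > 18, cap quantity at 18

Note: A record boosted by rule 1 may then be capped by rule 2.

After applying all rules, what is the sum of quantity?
150

Step 1: Apply rule 1 to records with quantity < 6
  - 3 records get bonus of 10
  - Of these, 0 records then exceed 18 and get capped
Step 2: Apply rule 2 to records with quantity > 18
  - 2 records (original) are capped
Step 3: Calculate final sum = 150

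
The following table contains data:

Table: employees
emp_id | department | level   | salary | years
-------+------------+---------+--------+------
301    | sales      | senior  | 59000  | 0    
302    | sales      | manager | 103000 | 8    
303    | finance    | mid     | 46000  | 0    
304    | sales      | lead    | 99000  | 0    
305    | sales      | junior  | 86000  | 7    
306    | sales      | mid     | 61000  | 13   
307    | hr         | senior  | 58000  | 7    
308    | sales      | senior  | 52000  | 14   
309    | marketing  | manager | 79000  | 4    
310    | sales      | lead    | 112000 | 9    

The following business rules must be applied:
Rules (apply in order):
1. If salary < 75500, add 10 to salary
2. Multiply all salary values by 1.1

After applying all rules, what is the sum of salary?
830555.0

Step 1: Apply Rule 1 - Add 10 to records with salary < 75500
  - 5 records affected: 276000 + (5 × 10) = 276050
  - Unaffected records: 479000
  - Sum after Rule 1: 755050
Step 2: Apply Rule 2 - Multiply all by 1.1
  - 755050 × 1.1 = 830555.0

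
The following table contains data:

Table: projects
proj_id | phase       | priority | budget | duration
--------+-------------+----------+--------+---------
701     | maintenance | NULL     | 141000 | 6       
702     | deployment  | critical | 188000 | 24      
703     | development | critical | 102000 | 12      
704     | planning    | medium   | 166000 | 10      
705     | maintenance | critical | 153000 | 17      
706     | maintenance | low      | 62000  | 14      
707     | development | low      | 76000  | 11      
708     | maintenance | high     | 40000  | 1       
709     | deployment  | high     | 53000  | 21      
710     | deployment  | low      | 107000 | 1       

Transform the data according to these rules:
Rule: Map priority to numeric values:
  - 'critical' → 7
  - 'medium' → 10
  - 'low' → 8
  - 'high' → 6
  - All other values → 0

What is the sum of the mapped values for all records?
67

Step 1: Apply mapping to each record
Step 2: Count by status:
  'critical': 3 records × 7 = 21
  'medium': 1 records × 10 = 10
  'low': 3 records × 8 = 24
  'high': 2 records × 6 = 12
Step 3: Sum all mapped values = 67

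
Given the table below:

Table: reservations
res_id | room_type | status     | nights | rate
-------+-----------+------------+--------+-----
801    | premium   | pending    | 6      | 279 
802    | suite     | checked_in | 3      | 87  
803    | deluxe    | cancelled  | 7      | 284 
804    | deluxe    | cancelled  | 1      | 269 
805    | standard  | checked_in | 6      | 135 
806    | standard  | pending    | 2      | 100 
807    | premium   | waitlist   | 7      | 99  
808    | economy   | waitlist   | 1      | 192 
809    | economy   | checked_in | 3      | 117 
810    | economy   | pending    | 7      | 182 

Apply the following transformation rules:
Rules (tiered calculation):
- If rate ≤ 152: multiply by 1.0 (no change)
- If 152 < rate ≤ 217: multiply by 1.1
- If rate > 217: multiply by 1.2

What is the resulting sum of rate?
1947.8

Step 1: Tier 1 (rate ≤ 152): 5 records, sum = 538 × 1.0 = 538.0
Step 2: Tier 2 (152 < rate ≤ 217): 2 records, sum = 374 × 1.1 = 411.4
Step 3: Tier 3 (rate > 217): 3 records, sum = 832 × 1.2 = 998.4
Step 4: Final sum = 538.0 + 411.4 + 998.4 = 1947.8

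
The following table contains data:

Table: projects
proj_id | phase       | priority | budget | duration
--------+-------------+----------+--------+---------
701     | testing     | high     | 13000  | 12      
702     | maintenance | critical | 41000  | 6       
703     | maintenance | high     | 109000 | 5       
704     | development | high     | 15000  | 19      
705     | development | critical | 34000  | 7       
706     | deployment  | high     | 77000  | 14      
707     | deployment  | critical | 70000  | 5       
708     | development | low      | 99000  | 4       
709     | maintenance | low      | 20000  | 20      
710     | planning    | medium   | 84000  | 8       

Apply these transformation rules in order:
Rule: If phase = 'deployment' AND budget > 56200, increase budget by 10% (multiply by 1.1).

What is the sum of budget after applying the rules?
576700.0

Step 1: Find records where phase = 'deployment' AND budget > 56200
Step 2: 2 records match, summing to 147000
Step 3: After multiplier: 147000 × 1.1 = 161700.0
Step 4: Unaffected records sum: 415000
Step 5: Final sum = 161700.0 + 415000 = 576700.0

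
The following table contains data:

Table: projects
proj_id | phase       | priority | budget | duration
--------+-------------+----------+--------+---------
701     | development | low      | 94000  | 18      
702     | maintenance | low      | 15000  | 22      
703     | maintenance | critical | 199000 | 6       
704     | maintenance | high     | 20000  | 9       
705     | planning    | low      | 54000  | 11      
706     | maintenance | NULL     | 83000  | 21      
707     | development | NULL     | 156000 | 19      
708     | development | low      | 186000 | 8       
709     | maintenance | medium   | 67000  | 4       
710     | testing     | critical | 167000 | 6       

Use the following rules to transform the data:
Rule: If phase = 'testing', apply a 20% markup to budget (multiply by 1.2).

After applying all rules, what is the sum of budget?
1074400.0

Step 1: Records with phase = 'testing' have total budget = 167000
Step 2: Apply multiplier: 167000 × 1.2 = 200400.0
Step 3: Other records total: 874000
Step 4: Final sum = 200400.0 + 874000 = 1074400.0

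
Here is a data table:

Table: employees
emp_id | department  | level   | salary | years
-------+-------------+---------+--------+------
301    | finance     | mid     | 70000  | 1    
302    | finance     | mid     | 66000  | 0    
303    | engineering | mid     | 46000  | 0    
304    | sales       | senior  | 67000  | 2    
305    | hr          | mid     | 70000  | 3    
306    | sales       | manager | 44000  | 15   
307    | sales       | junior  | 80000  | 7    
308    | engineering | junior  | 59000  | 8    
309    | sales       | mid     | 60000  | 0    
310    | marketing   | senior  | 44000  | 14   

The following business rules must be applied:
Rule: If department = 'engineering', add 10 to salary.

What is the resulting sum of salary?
606020

Step 1: Count records where department = 'engineering': 2
Step 2: Total bonus added: 2 × 10 = 20
Step 3: Original sum of salary: 606000
Step 4: Final sum = 606000 + 20 = 606020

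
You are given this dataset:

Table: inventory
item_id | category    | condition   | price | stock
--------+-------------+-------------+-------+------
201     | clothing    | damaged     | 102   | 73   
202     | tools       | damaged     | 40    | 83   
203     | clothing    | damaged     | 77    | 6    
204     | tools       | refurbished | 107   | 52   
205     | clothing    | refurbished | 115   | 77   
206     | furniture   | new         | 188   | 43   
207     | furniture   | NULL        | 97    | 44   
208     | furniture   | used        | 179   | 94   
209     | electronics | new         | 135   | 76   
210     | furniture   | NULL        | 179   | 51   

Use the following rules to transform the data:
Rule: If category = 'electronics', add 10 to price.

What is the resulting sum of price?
1229

Step 1: Count records where category = 'electronics': 1
Step 2: Total bonus added: 1 × 10 = 10
Step 3: Original sum of price: 1219
Step 4: Final sum = 1219 + 10 = 1229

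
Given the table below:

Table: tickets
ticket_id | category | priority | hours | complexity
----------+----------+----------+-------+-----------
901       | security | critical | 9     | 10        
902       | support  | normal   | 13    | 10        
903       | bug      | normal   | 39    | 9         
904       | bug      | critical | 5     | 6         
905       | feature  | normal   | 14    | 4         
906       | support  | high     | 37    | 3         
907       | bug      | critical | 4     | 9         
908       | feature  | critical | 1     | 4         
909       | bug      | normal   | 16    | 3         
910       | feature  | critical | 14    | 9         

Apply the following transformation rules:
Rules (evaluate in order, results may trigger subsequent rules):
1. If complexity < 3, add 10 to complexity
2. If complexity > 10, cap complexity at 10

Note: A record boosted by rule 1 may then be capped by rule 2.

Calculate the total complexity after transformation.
67

Step 1: Apply rule 1 to records with complexity < 3
  - 0 records get bonus of 10
  - Of these, 0 records then exceed 10 and get capped
Step 2: Apply rule 2 to records with complexity > 10
  - 0 records (original) are capped
Step 3: Calculate final sum = 67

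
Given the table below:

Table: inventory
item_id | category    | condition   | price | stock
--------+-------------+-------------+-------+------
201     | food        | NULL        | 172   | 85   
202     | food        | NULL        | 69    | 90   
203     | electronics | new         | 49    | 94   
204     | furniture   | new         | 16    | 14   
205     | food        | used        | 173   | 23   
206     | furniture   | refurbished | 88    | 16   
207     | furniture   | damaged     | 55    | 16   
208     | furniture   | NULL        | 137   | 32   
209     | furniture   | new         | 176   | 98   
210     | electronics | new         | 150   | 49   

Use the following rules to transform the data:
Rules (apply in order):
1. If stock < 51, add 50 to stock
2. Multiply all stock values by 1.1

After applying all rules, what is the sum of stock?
898.7

Step 1: Apply Rule 1 - Add 50 to records with stock < 51
  - 6 records affected: 150 + (6 × 50) = 450
  - Unaffected records: 367
  - Sum after Rule 1: 817
Step 2: Apply Rule 2 - Multiply all by 1.1
  - 817 × 1.1 = 898.7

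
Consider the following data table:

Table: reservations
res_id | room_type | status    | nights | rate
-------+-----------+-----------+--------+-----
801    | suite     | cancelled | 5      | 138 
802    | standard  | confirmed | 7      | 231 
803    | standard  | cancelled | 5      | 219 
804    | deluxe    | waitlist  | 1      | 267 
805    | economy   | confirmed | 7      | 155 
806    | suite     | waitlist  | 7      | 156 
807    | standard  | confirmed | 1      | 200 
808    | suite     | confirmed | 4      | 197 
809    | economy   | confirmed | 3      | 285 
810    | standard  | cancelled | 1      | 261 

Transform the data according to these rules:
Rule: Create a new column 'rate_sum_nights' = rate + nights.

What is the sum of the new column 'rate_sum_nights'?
2150

Step 1: For each record, compute rate + nights
Example calculations:
  138 + 5 = 143
  231 + 7 = 238
  219 + 5 = 224
  ...
Step 2: Sum all derived values
Step 3: Total = 2150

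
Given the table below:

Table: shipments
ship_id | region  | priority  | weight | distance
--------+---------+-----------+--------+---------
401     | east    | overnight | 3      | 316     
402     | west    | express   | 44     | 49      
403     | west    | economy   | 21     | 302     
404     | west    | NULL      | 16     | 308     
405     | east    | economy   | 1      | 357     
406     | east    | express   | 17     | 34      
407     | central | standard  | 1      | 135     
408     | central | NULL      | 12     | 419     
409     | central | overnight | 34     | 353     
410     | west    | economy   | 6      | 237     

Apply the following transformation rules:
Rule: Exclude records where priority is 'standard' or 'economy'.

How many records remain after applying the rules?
6

Step 1: Count records to exclude
  - 1 (standard) + 3 (economy) = 4 records
Step 2: Total records: 10
Step 3: Remaining = 10 - 4 = 6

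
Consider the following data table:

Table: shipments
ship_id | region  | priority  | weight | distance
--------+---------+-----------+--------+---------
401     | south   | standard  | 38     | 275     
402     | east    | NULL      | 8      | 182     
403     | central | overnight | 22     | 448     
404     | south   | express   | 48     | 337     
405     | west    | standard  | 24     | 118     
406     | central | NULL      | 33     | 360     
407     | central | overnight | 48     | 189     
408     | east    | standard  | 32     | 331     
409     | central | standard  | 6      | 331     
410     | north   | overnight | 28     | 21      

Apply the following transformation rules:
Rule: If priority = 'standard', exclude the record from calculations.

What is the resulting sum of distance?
1537

Step 1: Identify records where priority = 'standard'
Step 2: The excluded records sum to 1055
Step 3: Original total distance = 2592
Step 4: Remaining total = 2592 - 1055 = 1537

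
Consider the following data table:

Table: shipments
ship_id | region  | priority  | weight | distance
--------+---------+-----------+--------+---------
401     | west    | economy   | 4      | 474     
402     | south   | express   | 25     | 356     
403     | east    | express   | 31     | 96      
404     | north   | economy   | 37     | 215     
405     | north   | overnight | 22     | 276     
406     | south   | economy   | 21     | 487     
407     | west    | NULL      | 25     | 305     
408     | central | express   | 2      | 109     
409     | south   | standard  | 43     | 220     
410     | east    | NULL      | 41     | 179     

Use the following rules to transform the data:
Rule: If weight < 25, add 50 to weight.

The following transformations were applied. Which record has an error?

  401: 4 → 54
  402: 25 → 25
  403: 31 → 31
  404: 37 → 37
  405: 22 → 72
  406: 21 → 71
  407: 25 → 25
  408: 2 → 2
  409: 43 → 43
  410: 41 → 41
Record 408 has an error. The correct transformed value should be 52, not 2.

Step 1: Check each record against the rule
Step 2: Record 408 has weight = 2
Step 3: Since 2 < 25, the bonus should have been applied
Step 4: Correct value = 52, but claimed value = 2
Conclusion: Record 408 has the error.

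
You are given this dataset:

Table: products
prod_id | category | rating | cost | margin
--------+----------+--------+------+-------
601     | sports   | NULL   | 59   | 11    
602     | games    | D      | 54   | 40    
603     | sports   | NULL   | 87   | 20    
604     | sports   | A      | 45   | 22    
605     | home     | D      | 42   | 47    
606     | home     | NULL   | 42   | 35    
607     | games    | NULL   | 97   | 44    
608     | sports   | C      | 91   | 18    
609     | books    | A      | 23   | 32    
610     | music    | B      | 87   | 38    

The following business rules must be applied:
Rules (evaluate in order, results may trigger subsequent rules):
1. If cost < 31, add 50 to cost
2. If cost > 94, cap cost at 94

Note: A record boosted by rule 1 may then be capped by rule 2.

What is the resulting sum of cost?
674

Step 1: Apply rule 1 to records with cost < 31
  - 1 records get bonus of 50
  - Of these, 0 records then exceed 94 and get capped
Step 2: Apply rule 2 to records with cost > 94
  - 1 records (original) are capped
Step 3: Calculate final sum = 674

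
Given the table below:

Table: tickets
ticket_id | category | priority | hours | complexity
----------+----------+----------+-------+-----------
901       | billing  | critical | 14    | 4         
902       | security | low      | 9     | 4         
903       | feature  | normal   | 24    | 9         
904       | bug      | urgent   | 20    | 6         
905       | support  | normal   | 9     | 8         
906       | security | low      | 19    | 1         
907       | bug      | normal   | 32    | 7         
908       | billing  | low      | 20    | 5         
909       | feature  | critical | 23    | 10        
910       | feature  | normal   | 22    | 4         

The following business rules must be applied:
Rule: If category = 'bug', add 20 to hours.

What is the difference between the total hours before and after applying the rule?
40

Step 1: Original sum of hours = 192
Step 2: 2 records have category = 'bug'
Step 3: Each affected record changes by 20
Step 4: Total change = 2 × 20 = 40
Step 5: New sum = 192 + 40 = 232
Step 6: Difference = |232 - 192| = 40
        (Sum increased by 40)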